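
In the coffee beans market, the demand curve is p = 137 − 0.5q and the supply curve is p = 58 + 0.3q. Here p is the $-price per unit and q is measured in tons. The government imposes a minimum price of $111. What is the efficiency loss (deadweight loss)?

Competitive equilibrium: 137 − 0.5q = 58 + 0.3q → q* = 98.75, p* = 87.625.
At the floor p = 111, quantity demanded = (137 − 111)/0.5 = 52.
Sellers' marginal cost at q' = 52: 58 + 0.3·52 = 73.6.
Δq = 98.75 − 52 = 46.75; wedge = 111 − 73.6 = 37.4.
The triangle = ½ × 46.75 × 37.4 = $874.225.

$874.225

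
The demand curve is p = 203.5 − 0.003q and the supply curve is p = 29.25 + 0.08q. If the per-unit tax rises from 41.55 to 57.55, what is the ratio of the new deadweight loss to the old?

1.918

Competitive equilibrium: 203.5 − 0.003q = 29.25 + 0.08q → q* = 2099.3976, p* = 197.2018.
For a per-unit tax t: Δq = t/0.083, so DWL = ½·t·(t/0.083) = t²/0.166.
At t = 41.55: DWL = 10400.015. At t = 57.55: DWL = 19951.822.
Ratio = (57.55/41.55)² = 1.918.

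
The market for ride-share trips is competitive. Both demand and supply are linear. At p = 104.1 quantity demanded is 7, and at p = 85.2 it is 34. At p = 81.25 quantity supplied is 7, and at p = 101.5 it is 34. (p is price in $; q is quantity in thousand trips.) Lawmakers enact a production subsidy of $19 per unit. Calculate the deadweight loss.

Demand slope = (85.2 − 104.1)/(34 − 7) = −0.7, so p = 109 − 0.7q.
Supply slope = (101.5 − 81.25)/(34 − 7) = 0.75, so p = 76 + 0.75q.
Competitive equilibrium: 109 − 0.7q = 76 + 0.75q → q* = 22.7586, p* = 93.069.
The subsidy lowers effective supply by 19: p = 57 + 0.75q.
New quantity: 109 − 0.7q = 57 + 0.75q → q' = 35.8621.
Overproduction Δq = 35.8621 − 22.7586 = 13.1035; wedge = subsidy = 19.
DWL = ½ × 13.1035 × 19 = $124.48 thousand.

$124.48 thousand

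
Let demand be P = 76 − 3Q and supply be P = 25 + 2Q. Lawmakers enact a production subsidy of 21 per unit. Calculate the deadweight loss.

44.10

Competitive equilibrium: 76 − 3Q = 25 + 2Q → Q* = 10.2, P* = 45.4.
The subsidy lowers effective supply by 21: P = 4 + 2Q.
New quantity: 76 − 3Q = 4 + 2Q → Q' = 14.4.
Overproduction ΔQ = 14.4 − 10.2 = 4.2; wedge = subsidy = 21.
Welfare loss = ½ × 4.2 × 21 = 44.10.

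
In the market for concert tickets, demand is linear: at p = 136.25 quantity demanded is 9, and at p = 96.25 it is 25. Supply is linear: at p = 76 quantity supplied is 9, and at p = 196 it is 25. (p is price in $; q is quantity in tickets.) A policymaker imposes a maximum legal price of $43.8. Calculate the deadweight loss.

Demand slope = (96.25 − 136.25)/(25 − 9) = −2.5, so p = 158.75 − 2.5q.
Supply slope = (196 − 76)/(25 − 9) = 7.5, so p = 8.5 + 7.5q.
Competitive equilibrium: 158.75 − 2.5q = 8.5 + 7.5q → q* = 15.025, p* = 121.1875.
At the ceiling p = 43.8, quantity supplied = (43.8 − 8.5)/7.5 = 4.7067.
Willingness to pay at q' = 4.7067: 158.75 − 2.5·4.7067 = 146.9833.
Δq = 15.025 − 4.7067 = 10.3183; wedge = 146.9833 − 43.8 = 103.1833.
DWL = ½ × 10.3183 × 103.1833 = $532.34.

$532.34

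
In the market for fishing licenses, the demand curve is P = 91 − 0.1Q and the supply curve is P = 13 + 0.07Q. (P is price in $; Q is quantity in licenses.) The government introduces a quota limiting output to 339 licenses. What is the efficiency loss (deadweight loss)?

$1220.40

Competitive equilibrium: 91 − 0.1Q = 13 + 0.07Q → Q* = 458.8235, P* = 45.1176.
At Q = 339: demand price = 91 − 0.1·339 = 57.1; supply price = 13 + 0.07·339 = 36.73.
ΔQ = 458.8235 − 339 = 119.8235; wedge = 57.1 − 36.73 = 20.37.
The triangle = ½ × 119.8235 × 20.37 = $1220.40.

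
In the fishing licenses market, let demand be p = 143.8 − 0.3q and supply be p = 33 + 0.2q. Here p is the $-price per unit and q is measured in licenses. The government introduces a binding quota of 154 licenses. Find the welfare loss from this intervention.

$1142.44

Competitive equilibrium: 143.8 − 0.3q = 33 + 0.2q → q* = 221.6, p* = 77.32.
At q = 154: demand price = 143.8 − 0.3·154 = 97.6; supply price = 33 + 0.2·154 = 63.8.
Δq = 221.6 − 154 = 67.6; wedge = 97.6 − 63.8 = 33.8.
Welfare loss = ½ × 67.6 × 33.8 = $1142.44.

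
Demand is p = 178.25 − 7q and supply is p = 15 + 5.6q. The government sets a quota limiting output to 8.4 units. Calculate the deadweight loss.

Competitive equilibrium: 178.25 − 7q = 15 + 5.6q → q* = 12.9563, p* = 87.5556.
At q = 8.4: demand price = 178.25 − 7·8.4 = 119.45; supply price = 15 + 5.6·8.4 = 62.04.
Δq = 12.9563 − 8.4 = 4.5563; wedge = 119.45 − 62.04 = 57.41.
The triangle = ½ × 4.5563 × 57.41 = 130.79.

130.79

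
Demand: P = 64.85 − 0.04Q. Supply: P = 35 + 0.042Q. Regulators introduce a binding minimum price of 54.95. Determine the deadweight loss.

Competitive equilibrium: 64.85 − 0.04Q = 35 + 0.042Q → Q* = 364.0244, P* = 50.289.
At the floor P = 54.95, quantity demanded = (64.85 − 54.95)/0.04 = 247.5.
Sellers' marginal cost at Q' = 247.5: 35 + 0.042·247.5 = 45.395.
ΔQ = 364.0244 − 247.5 = 116.5244; wedge = 54.95 − 45.395 = 9.555.
DWL = ½ × 116.5244 × 9.555 = 556.70.

556.70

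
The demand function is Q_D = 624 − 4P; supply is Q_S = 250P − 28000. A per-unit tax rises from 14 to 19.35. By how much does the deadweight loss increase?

In inverse form: demand P = 156 − 0.25Q, supply P = 112 + 0.004Q.
Competitive equilibrium: 156 − 0.25Q = 112 + 0.004Q → Q* = 173.2283, P* = 112.6929.
For a per-unit tax t: ΔQ = t/0.254, so DWL = ½·t·(t/0.254) = t²/0.508.
At t = 14: DWL = 385.827. At t = 19.35: DWL = 737.052.
Increase = 737.052 − 385.827 = 351.23.

351.23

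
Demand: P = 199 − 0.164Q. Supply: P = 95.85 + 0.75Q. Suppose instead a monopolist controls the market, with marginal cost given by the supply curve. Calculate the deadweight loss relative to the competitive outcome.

Competitive equilibrium: 199 − 0.164Q = 95.85 + 0.75Q → Q* = 112.8556, P* = 180.4917.
Marginal revenue: MR = 199 − 0.328Q. Set MR = MC: 199 − 0.328Q = 95.85 + 0.75Q → Q_m = 95.6865.
Price P_m = 199 − 0.164·95.6865 = 183.3074; MC(Q_m) = 95.85 + 0.75·95.6865 = 167.6149.
Competitive Q* = 112.8556, so ΔQ = 17.1691; wedge = 183.3074 − 167.6149 = 15.6925.
Deadweight loss = ½ × 17.1691 × 15.6925 = 134.71.

134.71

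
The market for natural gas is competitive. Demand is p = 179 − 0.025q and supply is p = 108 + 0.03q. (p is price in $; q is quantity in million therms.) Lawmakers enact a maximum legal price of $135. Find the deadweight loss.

$4202.27 million

Competitive equilibrium: 179 − 0.025q = 108 + 0.03q → q* = 1290.9091, p* = 146.7273.
At the ceiling p = 135, quantity supplied = (135 − 108)/0.03 = 900.
Willingness to pay at q' = 900: 179 − 0.025·900 = 156.5.
Δq = 1290.9091 − 900 = 390.9091; wedge = 156.5 − 135 = 21.5.
The triangle = ½ × 390.9091 × 21.5 = $4202.27 million.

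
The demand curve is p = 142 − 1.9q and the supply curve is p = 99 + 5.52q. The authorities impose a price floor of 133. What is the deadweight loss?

Competitive equilibrium: 142 − 1.9q = 99 + 5.52q → q* = 5.7951, p* = 130.9892.
At the floor p = 133, quantity demanded = (142 − 133)/1.9 = 4.7368.
Sellers' marginal cost at q' = 4.7368: 99 + 5.52·4.7368 = 125.1471.
Δq = 5.7951 − 4.7368 = 1.0583; wedge = 133 − 125.1471 = 7.8529.
Deadweight loss = ½ × 1.0583 × 7.8529 = 4.16.

4.16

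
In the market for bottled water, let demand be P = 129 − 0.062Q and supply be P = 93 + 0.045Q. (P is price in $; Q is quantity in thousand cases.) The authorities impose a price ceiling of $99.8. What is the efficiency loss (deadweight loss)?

Competitive equilibrium: 129 − 0.062Q = 93 + 0.045Q → Q* = 336.4486, P* = 108.1402.
At the ceiling P = 99.8, quantity supplied = (99.8 − 93)/0.045 = 151.1111.
Willingness to pay at Q' = 151.1111: 129 − 0.062·151.1111 = 119.6311.
ΔQ = 336.4486 − 151.1111 = 185.3375; wedge = 119.6311 − 99.8 = 19.8311.
Deadweight loss = ½ × 185.3375 × 19.8311 = $1837.72 thousand.

$1837.72 thousand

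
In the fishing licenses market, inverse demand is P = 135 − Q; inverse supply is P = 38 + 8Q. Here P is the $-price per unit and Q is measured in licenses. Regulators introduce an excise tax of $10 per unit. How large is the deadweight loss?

Competitive equilibrium: 135 − Q = 38 + 8Q → Q* = 10.7778, P* = 124.2222.
With the tax, the buyer price exceeds the seller price by 10: (135 − Q) − (38 + 8Q) = 10 → Q' = 9.6667.
ΔQ = 10.7778 − 9.6667 = 1.1111; the wedge equals the tax, 10.
Deadweight loss = ½ × 1.1111 × 10 = $5.56.

$5.56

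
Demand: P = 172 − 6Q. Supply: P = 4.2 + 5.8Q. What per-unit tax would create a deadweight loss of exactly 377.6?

94.4

Competitive equilibrium: 172 − 6Q = 4.2 + 5.8Q → Q* = 14.2203, P* = 86.678.
A tax t gives ΔQ = t/11.8 and wedge t, so DWL = t²/23.6.
t²/23.6 = 377.6 → t² = 8911.36 → t = 94.4.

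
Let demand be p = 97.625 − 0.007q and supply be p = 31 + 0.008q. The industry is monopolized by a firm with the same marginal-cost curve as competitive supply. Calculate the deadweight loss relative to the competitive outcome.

14979.73

Competitive equilibrium: 97.625 − 0.007q = 31 + 0.008q → q* = 4441.66667, p* = 66.53333.
Marginal revenue: MR = 97.625 − 0.014q. Set MR = MC: 97.625 − 0.014q = 31 + 0.008q → q_m = 3028.40909.
Price p_m = 97.625 − 0.007·3028.40909 = 76.42614; MC(q_m) = 31 + 0.008·3028.40909 = 55.22727.
Competitive q* = 4441.66667, so Δq = 1413.25758; wedge = 76.42614 − 55.22727 = 21.19887.
The triangle = ½ × 1413.25758 × 21.19887 = 14979.73.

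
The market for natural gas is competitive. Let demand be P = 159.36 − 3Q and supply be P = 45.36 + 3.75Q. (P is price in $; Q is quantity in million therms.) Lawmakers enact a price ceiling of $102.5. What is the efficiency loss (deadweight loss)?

Competitive equilibrium: 159.36 − 3Q = 45.36 + 3.75Q → Q* = 16.8889, P* = 108.6933.
At the ceiling P = 102.5, quantity supplied = (102.5 − 45.36)/3.75 = 15.2373.
Willingness to pay at Q' = 15.2373: 159.36 − 3·15.2373 = 113.6481.
ΔQ = 16.8889 − 15.2373 = 1.6516; wedge = 113.6481 − 102.5 = 11.1481.
DWL = ½ × 1.6516 × 11.1481 = $9.21 million.

$9.21 million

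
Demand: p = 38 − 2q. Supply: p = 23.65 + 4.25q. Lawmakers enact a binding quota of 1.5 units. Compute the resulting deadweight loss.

Competitive equilibrium: 38 − 2q = 23.65 + 4.25q → q* = 2.296, p* = 33.408.
At q = 1.5: demand price = 38 − 2·1.5 = 35; supply price = 23.65 + 4.25·1.5 = 30.025.
Δq = 2.296 − 1.5 = 0.796; wedge = 35 − 30.025 = 4.975.
Deadweight loss = ½ × 0.796 × 4.975 = 1.98.

1.98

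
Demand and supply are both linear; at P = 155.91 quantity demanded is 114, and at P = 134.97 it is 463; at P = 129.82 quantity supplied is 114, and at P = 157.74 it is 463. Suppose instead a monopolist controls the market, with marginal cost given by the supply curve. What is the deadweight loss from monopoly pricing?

Demand slope = (134.97 − 155.91)/(463 − 114) = −0.06, so P = 162.75 − 0.06Q.
Supply slope = (157.74 − 129.82)/(463 − 114) = 0.08, so P = 120.7 + 0.08Q.
Competitive equilibrium: 162.75 − 0.06Q = 120.7 + 0.08Q → Q* = 300.3571, P* = 144.7286.
Marginal revenue: MR = 162.75 − 0.12Q. Set MR = MC: 162.75 − 0.12Q = 120.7 + 0.08Q → Q_m = 210.25.
Price P_m = 162.75 − 0.06·210.25 = 150.135; MC(Q_m) = 120.7 + 0.08·210.25 = 137.52.
Competitive Q* = 300.3571, so ΔQ = 90.1071; wedge = 150.135 − 137.52 = 12.615.
Welfare loss = ½ × 90.1071 × 12.615 = 568.35.

568.35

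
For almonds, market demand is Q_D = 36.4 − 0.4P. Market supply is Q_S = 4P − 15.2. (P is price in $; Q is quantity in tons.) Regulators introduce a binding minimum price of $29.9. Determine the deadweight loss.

$72.65

In inverse form: demand P = 91 − 2.5Q, supply P = 3.8 + 0.25Q.
Competitive equilibrium: 91 − 2.5Q = 3.8 + 0.25Q → Q* = 31.7091, P* = 11.7273.
At the floor P = 29.9, quantity demanded = (91 − 29.9)/2.5 = 24.44.
Sellers' marginal cost at Q' = 24.44: 3.8 + 0.25·24.44 = 9.91.
ΔQ = 31.7091 − 24.44 = 7.2691; wedge = 29.9 − 9.91 = 19.99.
DWL = ½ × 7.2691 × 19.99 = $72.65.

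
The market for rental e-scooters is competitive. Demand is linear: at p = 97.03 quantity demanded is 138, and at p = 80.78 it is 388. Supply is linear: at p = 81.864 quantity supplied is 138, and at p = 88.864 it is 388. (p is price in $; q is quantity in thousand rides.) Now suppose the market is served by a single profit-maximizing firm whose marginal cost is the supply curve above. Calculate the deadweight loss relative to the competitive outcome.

$713.37 thousand

Demand slope = (80.78 − 97.03)/(388 − 138) = −0.065, so p = 106 − 0.065q.
Supply slope = (88.864 − 81.864)/(388 − 138) = 0.028, so p = 78 + 0.028q.
Competitive equilibrium: 106 − 0.065q = 78 + 0.028q → q* = 301.0753, p* = 86.4301.
Marginal revenue: MR = 106 − 0.13q. Set MR = MC: 106 − 0.13q = 78 + 0.028q → q_m = 177.2152.
Price p_m = 106 − 0.065·177.2152 = 94.481; MC(q_m) = 78 + 0.028·177.2152 = 82.962.
Competitive q* = 301.0753, so Δq = 123.8601; wedge = 94.481 − 82.962 = 11.519.
Welfare loss = ½ × 123.8601 × 11.519 = $713.37 thousand.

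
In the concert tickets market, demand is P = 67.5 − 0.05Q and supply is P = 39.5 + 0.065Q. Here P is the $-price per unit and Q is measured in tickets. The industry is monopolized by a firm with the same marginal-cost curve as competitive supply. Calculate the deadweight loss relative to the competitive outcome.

Competitive equilibrium: 67.5 − 0.05Q = 39.5 + 0.065Q → Q* = 243.4783, P* = 55.3261.
Marginal revenue: MR = 67.5 − 0.1Q. Set MR = MC: 67.5 − 0.1Q = 39.5 + 0.065Q → Q_m = 169.697.
Price P_m = 67.5 − 0.05·169.697 = 59.0152; MC(Q_m) = 39.5 + 0.065·169.697 = 50.5303.
Competitive Q* = 243.4783, so ΔQ = 73.7813; wedge = 59.0152 − 50.5303 = 8.4849.
Welfare loss = ½ × 73.7813 × 8.4849 = $313.01.

$313.01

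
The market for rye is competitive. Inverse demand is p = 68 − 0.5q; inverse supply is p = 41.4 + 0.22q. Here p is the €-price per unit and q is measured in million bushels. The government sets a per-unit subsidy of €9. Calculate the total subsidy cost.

€445 million

Competitive equilibrium: 68 − 0.5q = 41.4 + 0.22q → q* = 36.9444, p* = 49.5278.
The subsidy lowers effective supply by 9: p = 32.4 + 0.22q.
New quantity: 68 − 0.5q = 32.4 + 0.22q → q' = 49.4444.
Total subsidy cost = 9 × 49.4444 = €445 million.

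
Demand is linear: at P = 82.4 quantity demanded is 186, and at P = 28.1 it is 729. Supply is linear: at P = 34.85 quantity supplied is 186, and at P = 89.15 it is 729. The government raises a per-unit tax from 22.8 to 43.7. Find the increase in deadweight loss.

3474.625

Demand slope = (28.1 − 82.4)/(729 − 186) = −0.1, so P = 101 − 0.1Q.
Supply slope = (89.15 − 34.85)/(729 − 186) = 0.1, so P = 16.25 + 0.1Q.
Competitive equilibrium: 101 − 0.1Q = 16.25 + 0.1Q → Q* = 423.75, P* = 58.625.
For a per-unit tax t: ΔQ = t/0.2, so DWL = ½·t·(t/0.2) = t²/0.4.
At t = 22.8: DWL = 1299.6. At t = 43.7: DWL = 4774.225.
Increase = 4774.225 − 1299.6 = 3474.625.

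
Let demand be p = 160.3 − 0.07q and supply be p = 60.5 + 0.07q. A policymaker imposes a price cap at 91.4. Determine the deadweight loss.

5157.14

Competitive equilibrium: 160.3 − 0.07q = 60.5 + 0.07q → q* = 712.8571, p* = 110.4.
At the ceiling p = 91.4, quantity supplied = (91.4 − 60.5)/0.07 = 441.4286.
Willingness to pay at q' = 441.4286: 160.3 − 0.07·441.4286 = 129.4.
Δq = 712.8571 − 441.4286 = 271.4285; wedge = 129.4 − 91.4 = 38.
Deadweight loss = ½ × 271.4285 × 38 = 5157.14.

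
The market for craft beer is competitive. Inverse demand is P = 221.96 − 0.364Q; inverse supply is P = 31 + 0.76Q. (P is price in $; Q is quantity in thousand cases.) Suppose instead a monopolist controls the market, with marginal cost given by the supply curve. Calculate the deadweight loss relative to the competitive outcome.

Competitive equilibrium: 221.96 − 0.364Q = 31 + 0.76Q → Q* = 169.8932, P* = 160.1189.
Marginal revenue: MR = 221.96 − 0.728Q. Set MR = MC: 221.96 − 0.728Q = 31 + 0.76Q → Q_m = 128.3333.
Price P_m = 221.96 − 0.364·128.3333 = 175.2467; MC(Q_m) = 31 + 0.76·128.3333 = 128.5333.
Competitive Q* = 169.8932, so ΔQ = 41.5599; wedge = 175.2467 − 128.5333 = 46.7134.
DWL = ½ × 41.5599 × 46.7134 = $970.70 thousand.

$970.70 thousand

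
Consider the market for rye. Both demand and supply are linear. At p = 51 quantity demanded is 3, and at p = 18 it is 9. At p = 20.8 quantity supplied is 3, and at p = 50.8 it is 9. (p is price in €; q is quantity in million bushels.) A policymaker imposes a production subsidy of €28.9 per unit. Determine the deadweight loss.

Demand slope = (18 − 51)/(9 − 3) = −5.5, so p = 67.5 − 5.5q.
Supply slope = (50.8 − 20.8)/(9 − 3) = 5, so p = 5.8 + 5q.
Competitive equilibrium: 67.5 − 5.5q = 5.8 + 5q → q* = 5.8762, p* = 35.181.
The subsidy lowers effective supply by 28.9: p = 5q − 23.1.
New quantity: 67.5 − 5.5q = 5q − 23.1 → q' = 8.6286.
Overproduction Δq = 8.6286 − 5.8762 = 2.7524; wedge = subsidy = 28.9.
Welfare loss = ½ × 2.7524 × 28.9 = €39.77 million.

€39.77 million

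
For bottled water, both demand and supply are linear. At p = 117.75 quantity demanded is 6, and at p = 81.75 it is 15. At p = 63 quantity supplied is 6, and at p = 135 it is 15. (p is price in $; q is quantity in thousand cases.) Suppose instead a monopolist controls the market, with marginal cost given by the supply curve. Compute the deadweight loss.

$41.84 thousand

Demand slope = (81.75 − 117.75)/(15 − 6) = −4, so p = 141.75 − 4q.
Supply slope = (135 − 63)/(15 − 6) = 8, so p = 15 + 8q.
Competitive equilibrium: 141.75 − 4q = 15 + 8q → q* = 10.5625, p* = 99.5.
Marginal revenue: MR = 141.75 − 8q. Set MR = MC: 141.75 − 8q = 15 + 8q → q_m = 7.9219.
Price p_m = 141.75 − 4·7.9219 = 110.0624; MC(q_m) = 15 + 8·7.9219 = 78.3752.
Competitive q* = 10.5625, so Δq = 2.6406; wedge = 110.0624 − 78.3752 = 31.6872.
DWL = ½ × 2.6406 × 31.6872 = $41.84 thousand.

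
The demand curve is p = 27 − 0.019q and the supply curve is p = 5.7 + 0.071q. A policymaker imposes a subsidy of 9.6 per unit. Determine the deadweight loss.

Competitive equilibrium: 27 − 0.019q = 5.7 + 0.071q → q* = 236.6667, p* = 22.5033.
The subsidy lowers effective supply by 9.6: p = 0.071q − 3.9.
New quantity: 27 − 0.019q = 0.071q − 3.9 → q' = 343.3333.
Overproduction Δq = 343.3333 − 236.6667 = 106.6666; wedge = subsidy = 9.6.
Deadweight loss = ½ × 106.6666 × 9.6 = 512.

512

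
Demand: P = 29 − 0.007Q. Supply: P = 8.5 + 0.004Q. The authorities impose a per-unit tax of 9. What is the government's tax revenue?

Competitive equilibrium: 29 − 0.007Q = 8.5 + 0.004Q → Q* = 1863.6364, P* = 15.9545.
With the tax, the buyer price exceeds the seller price by 9: (29 − 0.007Q) − (8.5 + 0.004Q) = 9 → Q' = 1045.4545.
Tax revenue = 9 × 1045.4545 = 9409.09.

9409.09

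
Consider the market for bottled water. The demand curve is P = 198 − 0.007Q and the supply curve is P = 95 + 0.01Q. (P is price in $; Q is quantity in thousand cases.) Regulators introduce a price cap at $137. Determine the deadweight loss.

$29369.41 thousand

Competitive equilibrium: 198 − 0.007Q = 95 + 0.01Q → Q* = 6058.8235, P* = 155.5882.
At the ceiling P = 137, quantity supplied = (137 − 95)/0.01 = 4200.
Willingness to pay at Q' = 4200: 198 − 0.007·4200 = 168.6.
ΔQ = 6058.8235 − 4200 = 1858.8235; wedge = 168.6 − 137 = 31.6.
Deadweight loss = ½ × 1858.8235 × 31.6 = $29369.41 thousand.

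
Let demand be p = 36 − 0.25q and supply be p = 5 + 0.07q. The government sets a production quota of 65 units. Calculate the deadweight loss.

162.56

Competitive equilibrium: 36 − 0.25q = 5 + 0.07q → q* = 96.875, p* = 11.7813.
At q = 65: demand price = 36 − 0.25·65 = 19.75; supply price = 5 + 0.07·65 = 9.55.
Δq = 96.875 − 65 = 31.875; wedge = 19.75 − 9.55 = 10.2.
DWL = ½ × 31.875 × 10.2 = 162.56.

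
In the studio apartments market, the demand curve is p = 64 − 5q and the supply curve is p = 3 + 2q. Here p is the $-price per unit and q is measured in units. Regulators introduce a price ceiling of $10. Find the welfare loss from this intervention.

Competitive equilibrium: 64 − 5q = 3 + 2q → q* = 8.7143, p* = 20.4286.
At the ceiling p = 10, quantity supplied = (10 − 3)/2 = 3.5.
Willingness to pay at q' = 3.5: 64 − 5·3.5 = 46.5.
Δq = 8.7143 − 3.5 = 5.2143; wedge = 46.5 − 10 = 36.5.
The triangle = ½ × 5.2143 × 36.5 = $95.16.

$95.16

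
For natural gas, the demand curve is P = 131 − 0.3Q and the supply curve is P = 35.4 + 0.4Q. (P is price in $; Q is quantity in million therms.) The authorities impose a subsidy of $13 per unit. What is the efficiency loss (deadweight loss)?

$120.71 million

Competitive equilibrium: 131 − 0.3Q = 35.4 + 0.4Q → Q* = 136.5714, P* = 90.0286.
The subsidy lowers effective supply by 13: P = 22.4 + 0.4Q.
New quantity: 131 − 0.3Q = 22.4 + 0.4Q → Q' = 155.1429.
Overproduction ΔQ = 155.1429 − 136.5714 = 18.5715; wedge = subsidy = 13.
The triangle = ½ × 18.5715 × 13 = $120.71 million.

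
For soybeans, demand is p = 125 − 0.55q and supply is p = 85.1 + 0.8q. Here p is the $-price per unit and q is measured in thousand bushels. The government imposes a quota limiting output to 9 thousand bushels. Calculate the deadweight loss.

$285.21 thousand

Competitive equilibrium: 125 − 0.55q = 85.1 + 0.8q → q* = 29.5556, p* = 108.7444.
At q = 9: demand price = 125 − 0.55·9 = 120.05; supply price = 85.1 + 0.8·9 = 92.3.
Δq = 29.5556 − 9 = 20.5556; wedge = 120.05 − 92.3 = 27.75.
Deadweight loss = ½ × 20.5556 × 27.75 = $285.21 thousand.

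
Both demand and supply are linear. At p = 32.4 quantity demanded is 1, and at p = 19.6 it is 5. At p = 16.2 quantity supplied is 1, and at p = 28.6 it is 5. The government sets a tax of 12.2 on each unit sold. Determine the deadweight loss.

Demand slope = (19.6 − 32.4)/(5 − 1) = −3.2, so p = 35.6 − 3.2q.
Supply slope = (28.6 − 16.2)/(5 − 1) = 3.1, so p = 13.1 + 3.1q.
Competitive equilibrium: 35.6 − 3.2q = 13.1 + 3.1q → q* = 3.5714, p* = 24.1714.
With the tax, the buyer price exceeds the seller price by 12.2: (35.6 − 3.2q) − (13.1 + 3.1q) = 12.2 → q' = 1.6349.
Δq = 3.5714 − 1.6349 = 1.9365; the wedge equals the tax, 12.2.
DWL = ½ × 1.9365 × 12.2 = 11.81.

11.81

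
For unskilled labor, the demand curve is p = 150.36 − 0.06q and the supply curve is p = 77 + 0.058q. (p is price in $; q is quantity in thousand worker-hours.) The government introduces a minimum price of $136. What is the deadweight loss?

$8625.82 thousand

Competitive equilibrium: 150.36 − 0.06q = 77 + 0.058q → q* = 621.69492, p* = 113.05831.
At the floor p = 136, quantity demanded = (150.36 − 136)/0.06 = 239.33333.
Sellers' marginal cost at q' = 239.33333: 77 + 0.058·239.33333 = 90.88133.
Δq = 621.69492 − 239.33333 = 382.36159; wedge = 136 − 90.88133 = 45.11867.
Welfare loss = ½ × 382.36159 × 45.11867 = $8625.82 thousand.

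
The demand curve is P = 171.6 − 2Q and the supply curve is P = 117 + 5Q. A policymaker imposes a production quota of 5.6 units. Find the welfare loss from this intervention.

Competitive equilibrium: 171.6 − 2Q = 117 + 5Q → Q* = 7.8, P* = 156.
At Q = 5.6: demand price = 171.6 − 2·5.6 = 160.4; supply price = 117 + 5·5.6 = 145.
ΔQ = 7.8 − 5.6 = 2.2; wedge = 160.4 − 145 = 15.4.
DWL = ½ × 2.2 × 15.4 = 16.94.

16.94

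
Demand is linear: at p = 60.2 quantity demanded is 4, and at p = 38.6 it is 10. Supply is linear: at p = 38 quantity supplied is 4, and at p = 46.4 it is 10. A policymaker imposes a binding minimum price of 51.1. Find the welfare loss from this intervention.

9.14

Demand slope = (38.6 − 60.2)/(10 − 4) = −3.6, so p = 74.6 − 3.6q.
Supply slope = (46.4 − 38)/(10 − 4) = 1.4, so p = 32.4 + 1.4q.
Competitive equilibrium: 74.6 − 3.6q = 32.4 + 1.4q → q* = 8.44, p* = 44.216.
At the floor p = 51.1, quantity demanded = (74.6 − 51.1)/3.6 = 6.5278.
Sellers' marginal cost at q' = 6.5278: 32.4 + 1.4·6.5278 = 41.5389.
Δq = 8.44 − 6.5278 = 1.9122; wedge = 51.1 − 41.5389 = 9.5611.
DWL = ½ × 1.9122 × 9.5611 = 9.14.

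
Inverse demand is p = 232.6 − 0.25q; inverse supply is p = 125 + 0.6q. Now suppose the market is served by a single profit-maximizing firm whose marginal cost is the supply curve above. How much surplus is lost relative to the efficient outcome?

351.78

Competitive equilibrium: 232.6 − 0.25q = 125 + 0.6q → q* = 126.5882, p* = 200.9529.
Marginal revenue: MR = 232.6 − 0.5q. Set MR = MC: 232.6 − 0.5q = 125 + 0.6q → q_m = 97.8182.
Price p_m = 232.6 − 0.25·97.8182 = 208.1455; MC(q_m) = 125 + 0.6·97.8182 = 183.6909.
Competitive q* = 126.5882, so Δq = 28.77; wedge = 208.1455 − 183.6909 = 24.4546.
The triangle = ½ × 28.77 × 24.4546 = 351.78.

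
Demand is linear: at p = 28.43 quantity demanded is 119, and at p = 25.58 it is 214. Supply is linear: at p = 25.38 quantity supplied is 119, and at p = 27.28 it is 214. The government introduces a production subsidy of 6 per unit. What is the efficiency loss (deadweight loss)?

360

Demand slope = (25.58 − 28.43)/(214 − 119) = −0.03, so p = 32 − 0.03q.
Supply slope = (27.28 − 25.38)/(214 − 119) = 0.02, so p = 23 + 0.02q.
Competitive equilibrium: 32 − 0.03q = 23 + 0.02q → q* = 180, p* = 26.6.
The subsidy lowers effective supply by 6: p = 17 + 0.02q.
New quantity: 32 − 0.03q = 17 + 0.02q → q' = 300.
Overproduction Δq = 300 − 180 = 120; wedge = subsidy = 6.
DWL = ½ × 120 × 6 = 360.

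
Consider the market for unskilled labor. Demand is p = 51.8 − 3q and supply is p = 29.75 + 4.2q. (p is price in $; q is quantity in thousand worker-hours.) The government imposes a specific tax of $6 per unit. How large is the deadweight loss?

Competitive equilibrium: 51.8 − 3q = 29.75 + 4.2q → q* = 3.0625, p* = 42.6125.
With the tax, the buyer price exceeds the seller price by 6: (51.8 − 3q) − (29.75 + 4.2q) = 6 → q' = 2.2292.
Δq = 3.0625 − 2.2292 = 0.8333; the wedge equals the tax, 6.
DWL = ½ × 0.8333 × 6 = $2.50 thousand.

$2.50 thousand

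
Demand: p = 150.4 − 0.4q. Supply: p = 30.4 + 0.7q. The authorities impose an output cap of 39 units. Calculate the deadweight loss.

2702

Competitive equilibrium: 150.4 − 0.4q = 30.4 + 0.7q → q* = 109.0909, p* = 106.7636.
At q = 39: demand price = 150.4 − 0.4·39 = 134.8; supply price = 30.4 + 0.7·39 = 57.7.
Δq = 109.0909 − 39 = 70.0909; wedge = 134.8 − 57.7 = 77.1.
Deadweight loss = ½ × 70.0909 × 77.1 = 2702.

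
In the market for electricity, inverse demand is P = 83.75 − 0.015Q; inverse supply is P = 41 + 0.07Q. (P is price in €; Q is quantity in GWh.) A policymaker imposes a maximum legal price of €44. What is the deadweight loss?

Competitive equilibrium: 83.75 − 0.015Q = 41 + 0.07Q → Q* = 502.94118, P* = 76.20588.
At the ceiling P = 44, quantity supplied = (44 − 41)/0.07 = 42.85714.
Willingness to pay at Q' = 42.85714: 83.75 − 0.015·42.85714 = 83.10714.
ΔQ = 502.94118 − 42.85714 = 460.08404; wedge = 83.10714 − 44 = 39.10714.
Welfare loss = ½ × 460.08404 × 39.10714 = €8996.29.

€8996.29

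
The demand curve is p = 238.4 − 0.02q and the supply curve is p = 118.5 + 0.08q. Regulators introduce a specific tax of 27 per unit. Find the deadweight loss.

Competitive equilibrium: 238.4 − 0.02q = 118.5 + 0.08q → q* = 1199, p* = 214.42.
With the tax, the buyer price exceeds the seller price by 27: (238.4 − 0.02q) − (118.5 + 0.08q) = 27 → q' = 929.
Δq = 1199 − 929 = 270; the wedge equals the tax, 27.
DWL = ½ × 270 × 27 = 3645.

3645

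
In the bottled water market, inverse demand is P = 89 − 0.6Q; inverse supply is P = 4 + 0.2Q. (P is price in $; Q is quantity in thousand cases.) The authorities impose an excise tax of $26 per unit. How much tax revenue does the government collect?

Competitive equilibrium: 89 − 0.6Q = 4 + 0.2Q → Q* = 106.25, P* = 25.25.
With the tax, the buyer price exceeds the seller price by 26: (89 − 0.6Q) − (4 + 0.2Q) = 26 → Q' = 73.75.
Tax revenue = 26 × 73.75 = $1917.50 thousand.

$1917.50 thousand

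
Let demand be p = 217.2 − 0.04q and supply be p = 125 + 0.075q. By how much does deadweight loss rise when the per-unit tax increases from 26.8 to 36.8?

2765.22

Competitive equilibrium: 217.2 − 0.04q = 125 + 0.075q → q* = 801.7391, p* = 185.1304.
For a per-unit tax t: Δq = t/0.115, so DWL = ½·t·(t/0.115) = t²/0.23.
At t = 26.8: DWL = 3122.783. At t = 36.8: DWL = 5888.
Increase = 5888 − 3122.783 = 2765.22.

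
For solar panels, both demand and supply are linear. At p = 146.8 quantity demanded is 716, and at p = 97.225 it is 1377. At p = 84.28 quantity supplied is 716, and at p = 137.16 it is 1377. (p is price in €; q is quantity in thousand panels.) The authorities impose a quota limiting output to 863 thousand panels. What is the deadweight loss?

€5093.13 thousand

Demand slope = (97.225 − 146.8)/(1377 − 716) = −0.075, so p = 200.5 − 0.075q.
Supply slope = (137.16 − 84.28)/(1377 − 716) = 0.08, so p = 27 + 0.08q.
Competitive equilibrium: 200.5 − 0.075q = 27 + 0.08q → q* = 1119.3548, p* = 116.5484.
At q = 863: demand price = 200.5 − 0.075·863 = 135.775; supply price = 27 + 0.08·863 = 96.04.
Δq = 1119.3548 − 863 = 256.3548; wedge = 135.775 − 96.04 = 39.735.
Deadweight loss = ½ × 256.3548 × 39.735 = €5093.13 thousand.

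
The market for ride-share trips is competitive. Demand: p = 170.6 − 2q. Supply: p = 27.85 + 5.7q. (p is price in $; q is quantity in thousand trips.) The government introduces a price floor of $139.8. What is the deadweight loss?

$37.93 thousand

Competitive equilibrium: 170.6 − 2q = 27.85 + 5.7q → q* = 18.539, p* = 133.5221.
At the floor p = 139.8, quantity demanded = (170.6 − 139.8)/2 = 15.4.
Sellers' marginal cost at q' = 15.4: 27.85 + 5.7·15.4 = 115.63.
Δq = 18.539 − 15.4 = 3.139; wedge = 139.8 − 115.63 = 24.17.
The triangle = ½ × 3.139 × 24.17 = $37.93 thousand.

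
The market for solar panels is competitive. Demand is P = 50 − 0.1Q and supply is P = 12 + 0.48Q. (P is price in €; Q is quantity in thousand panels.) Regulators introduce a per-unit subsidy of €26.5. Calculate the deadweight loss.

Competitive equilibrium: 50 − 0.1Q = 12 + 0.48Q → Q* = 65.5172, P* = 43.4483.
The subsidy lowers effective supply by 26.5: P = 0.48Q − 14.5.
New quantity: 50 − 0.1Q = 0.48Q − 14.5 → Q' = 111.2069.
Overproduction ΔQ = 111.2069 − 65.5172 = 45.6897; wedge = subsidy = 26.5.
Welfare loss = ½ × 45.6897 × 26.5 = €605.39 thousand.

€605.39 thousand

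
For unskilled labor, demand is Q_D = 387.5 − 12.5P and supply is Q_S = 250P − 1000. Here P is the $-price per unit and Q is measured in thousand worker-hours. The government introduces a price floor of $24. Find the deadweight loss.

$2298.35 thousand

In inverse form: demand P = 31 − 0.08Q, supply P = 4 + 0.004Q.
Competitive equilibrium: 31 − 0.08Q = 4 + 0.004Q → Q* = 321.4286, P* = 5.2857.
At the floor P = 24, quantity demanded = (31 − 24)/0.08 = 87.5.
Sellers' marginal cost at Q' = 87.5: 4 + 0.004·87.5 = 4.35.
ΔQ = 321.4286 − 87.5 = 233.9286; wedge = 24 − 4.35 = 19.65.
The triangle = ½ × 233.9286 × 19.65 = $2298.35 thousand.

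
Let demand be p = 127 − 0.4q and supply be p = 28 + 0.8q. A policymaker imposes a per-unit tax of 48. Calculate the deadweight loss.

960

Competitive equilibrium: 127 − 0.4q = 28 + 0.8q → q* = 82.5, p* = 94.
With the tax, the buyer price exceeds the seller price by 48: (127 − 0.4q) − (28 + 0.8q) = 48 → q' = 42.5.
Δq = 82.5 − 42.5 = 40; the wedge equals the tax, 48.
Deadweight loss = ½ × 40 × 48 = 960.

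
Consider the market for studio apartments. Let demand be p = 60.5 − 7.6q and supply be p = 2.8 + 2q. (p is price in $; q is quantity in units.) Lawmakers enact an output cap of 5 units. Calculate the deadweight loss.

Competitive equilibrium: 60.5 − 7.6q = 2.8 + 2q → q* = 6.0104, p* = 14.8208.
At q = 5: demand price = 60.5 − 7.6·5 = 22.5; supply price = 2.8 + 2·5 = 12.8.
Δq = 6.0104 − 5 = 1.0104; wedge = 22.5 − 12.8 = 9.7.
Welfare loss = ½ × 1.0104 × 9.7 = $4.90.

$4.90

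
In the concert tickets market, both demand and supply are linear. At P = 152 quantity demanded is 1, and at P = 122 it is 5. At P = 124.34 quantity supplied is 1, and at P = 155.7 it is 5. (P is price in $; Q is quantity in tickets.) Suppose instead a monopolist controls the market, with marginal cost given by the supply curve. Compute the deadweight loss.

Demand slope = (122 − 152)/(5 − 1) = −7.5, so P = 159.5 − 7.5Q.
Supply slope = (155.7 − 124.34)/(5 − 1) = 7.84, so P = 116.5 + 7.84Q.
Competitive equilibrium: 159.5 − 7.5Q = 116.5 + 7.84Q → Q* = 2.8031, P* = 138.4765.
Marginal revenue: MR = 159.5 − 15Q. Set MR = MC: 159.5 − 15Q = 116.5 + 7.84Q → Q_m = 1.8827.
Price P_m = 159.5 − 7.5·1.8827 = 145.3798; MC(Q_m) = 116.5 + 7.84·1.8827 = 131.2604.
Competitive Q* = 2.8031, so ΔQ = 0.9204; wedge = 145.3798 − 131.2604 = 14.1194.
Welfare loss = ½ × 0.9204 × 14.1194 = $6.50.

$6.50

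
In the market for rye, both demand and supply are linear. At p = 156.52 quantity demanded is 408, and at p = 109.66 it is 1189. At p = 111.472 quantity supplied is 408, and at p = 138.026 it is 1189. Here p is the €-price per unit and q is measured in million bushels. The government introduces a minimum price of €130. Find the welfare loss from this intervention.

Demand slope = (109.66 − 156.52)/(1189 − 408) = −0.06, so p = 181 − 0.06q.
Supply slope = (138.026 − 111.472)/(1189 − 408) = 0.034, so p = 97.6 + 0.034q.
Competitive equilibrium: 181 − 0.06q = 97.6 + 0.034q → q* = 887.234, p* = 127.766.
At the floor p = 130, quantity demanded = (181 − 130)/0.06 = 850.
Sellers' marginal cost at q' = 850: 97.6 + 0.034·850 = 126.5.
Δq = 887.234 − 850 = 37.234; wedge = 130 − 126.5 = 3.5.
Deadweight loss = ½ × 37.234 × 3.5 = €65.16 million.

€65.16 million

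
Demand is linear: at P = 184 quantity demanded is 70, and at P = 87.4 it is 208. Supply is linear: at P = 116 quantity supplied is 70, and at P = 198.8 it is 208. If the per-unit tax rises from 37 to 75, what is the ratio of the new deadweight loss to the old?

Demand slope = (87.4 − 184)/(208 − 70) = −0.7, so P = 233 − 0.7Q.
Supply slope = (198.8 − 116)/(208 − 70) = 0.6, so P = 74 + 0.6Q.
Competitive equilibrium: 233 − 0.7Q = 74 + 0.6Q → Q* = 122.3077, P* = 147.3846.
For a per-unit tax t: ΔQ = t/1.3, so DWL = ½·t·(t/1.3) = t²/2.6.
At t = 37: DWL = 526.538. At t = 75: DWL = 2163.462.
Ratio = (75/37)² = 4.109.

4.109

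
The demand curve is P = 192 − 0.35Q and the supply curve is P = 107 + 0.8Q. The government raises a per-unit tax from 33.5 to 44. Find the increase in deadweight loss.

Competitive equilibrium: 192 − 0.35Q = 107 + 0.8Q → Q* = 73.913, P* = 166.1304.
For a per-unit tax t: ΔQ = t/1.15, so DWL = ½·t·(t/1.15) = t²/2.3.
At t = 33.5: DWL = 487.935. At t = 44: DWL = 841.739.
Increase = 841.739 − 487.935 = 353.80.

353.80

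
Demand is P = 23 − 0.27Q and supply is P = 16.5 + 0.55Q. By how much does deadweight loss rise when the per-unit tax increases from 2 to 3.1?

Competitive equilibrium: 23 − 0.27Q = 16.5 + 0.55Q → Q* = 7.9268, P* = 20.8598.
For a per-unit tax t: ΔQ = t/0.82, so DWL = ½·t·(t/0.82) = t²/1.64.
At t = 2: DWL = 2.439. At t = 3.1: DWL = 5.86.
Increase = 5.86 − 2.439 = 3.42.

3.42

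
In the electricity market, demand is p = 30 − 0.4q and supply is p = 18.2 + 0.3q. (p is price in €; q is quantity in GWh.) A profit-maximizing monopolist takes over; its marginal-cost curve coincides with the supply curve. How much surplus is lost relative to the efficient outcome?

Competitive equilibrium: 30 − 0.4q = 18.2 + 0.3q → q* = 16.8571, p* = 23.2571.
Marginal revenue: MR = 30 − 0.8q. Set MR = MC: 30 − 0.8q = 18.2 + 0.3q → q_m = 10.7273.
Price p_m = 30 − 0.4·10.7273 = 25.7091; MC(q_m) = 18.2 + 0.3·10.7273 = 21.4182.
Competitive q* = 16.8571, so Δq = 6.1298; wedge = 25.7091 − 21.4182 = 4.2909.
The triangle = ½ × 6.1298 × 4.2909 = €13.15.

€13.15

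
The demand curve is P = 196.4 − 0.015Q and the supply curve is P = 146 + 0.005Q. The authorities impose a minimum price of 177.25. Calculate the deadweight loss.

Competitive equilibrium: 196.4 − 0.015Q = 146 + 0.005Q → Q* = 2520, P* = 158.6.
At the floor P = 177.25, quantity demanded = (196.4 − 177.25)/0.015 = 1276.66667.
Sellers' marginal cost at Q' = 1276.66667: 146 + 0.005·1276.66667 = 152.38333.
ΔQ = 2520 − 1276.66667 = 1243.33333; wedge = 177.25 − 152.38333 = 24.86667.
Welfare loss = ½ × 1243.33333 × 24.86667 = 15458.78.

15458.78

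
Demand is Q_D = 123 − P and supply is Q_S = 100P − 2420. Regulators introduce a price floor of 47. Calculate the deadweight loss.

240.48

In inverse form: demand P = 123 − Q, supply P = 24.2 + 0.01Q.
Competitive equilibrium: 123 − Q = 24.2 + 0.01Q → Q* = 97.8218, P* = 25.1782.
At the floor P = 47, quantity demanded = (123 − 47)/1 = 76.
Sellers' marginal cost at Q' = 76: 24.2 + 0.01·76 = 24.96.
ΔQ = 97.8218 − 76 = 21.8218; wedge = 47 − 24.96 = 22.04.
Deadweight loss = ½ × 21.8218 × 22.04 = 240.48.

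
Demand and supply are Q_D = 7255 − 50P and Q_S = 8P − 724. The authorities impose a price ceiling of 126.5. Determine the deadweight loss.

568.50

In inverse form: demand P = 145.1 − 0.02Q, supply P = 90.5 + 0.125Q.
Competitive equilibrium: 145.1 − 0.02Q = 90.5 + 0.125Q → Q* = 376.5517, P* = 137.569.
At the ceiling P = 126.5, quantity supplied = (126.5 − 90.5)/0.125 = 288.
Willingness to pay at Q' = 288: 145.1 − 0.02·288 = 139.34.
ΔQ = 376.5517 − 288 = 88.5517; wedge = 139.34 − 126.5 = 12.84.
Deadweight loss = ½ × 88.5517 × 12.84 = 568.50.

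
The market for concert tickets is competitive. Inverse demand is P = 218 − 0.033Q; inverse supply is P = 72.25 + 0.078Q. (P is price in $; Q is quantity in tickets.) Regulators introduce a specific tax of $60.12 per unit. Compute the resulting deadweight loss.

Competitive equilibrium: 218 − 0.033Q = 72.25 + 0.078Q → Q* = 1313.0631, P* = 174.6689.
With the tax, the buyer price exceeds the seller price by 60.12: (218 − 0.033Q) − (72.25 + 0.078Q) = 60.12 → Q' = 771.4414.
ΔQ = 1313.0631 − 771.4414 = 541.6217; the wedge equals the tax, 60.12.
DWL = ½ × 541.6217 × 60.12 = $16281.15.

$16281.15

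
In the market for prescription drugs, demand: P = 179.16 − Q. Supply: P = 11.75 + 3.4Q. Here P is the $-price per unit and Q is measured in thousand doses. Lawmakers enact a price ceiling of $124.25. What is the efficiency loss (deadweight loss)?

Competitive equilibrium: 179.16 − Q = 11.75 + 3.4Q → Q* = 38.0477, P* = 141.1123.
At the ceiling P = 124.25, quantity supplied = (124.25 − 11.75)/3.4 = 33.0882.
Willingness to pay at Q' = 33.0882: 179.16 − 1·33.0882 = 146.0718.
ΔQ = 38.0477 − 33.0882 = 4.9595; wedge = 146.0718 − 124.25 = 21.8218.
The triangle = ½ × 4.9595 × 21.8218 = $54.11 thousand.

$54.11 thousand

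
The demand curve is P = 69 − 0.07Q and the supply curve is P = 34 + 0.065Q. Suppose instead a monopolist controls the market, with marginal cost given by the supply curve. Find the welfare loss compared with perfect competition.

Competitive equilibrium: 69 − 0.07Q = 34 + 0.065Q → Q* = 259.2593, P* = 50.8519.
Marginal revenue: MR = 69 − 0.14Q. Set MR = MC: 69 − 0.14Q = 34 + 0.065Q → Q_m = 170.7317.
Price P_m = 69 − 0.07·170.7317 = 57.0488; MC(Q_m) = 34 + 0.065·170.7317 = 45.0976.
Competitive Q* = 259.2593, so ΔQ = 88.5276; wedge = 57.0488 − 45.0976 = 11.9512.
DWL = ½ × 88.5276 × 11.9512 = 529.01.

529.01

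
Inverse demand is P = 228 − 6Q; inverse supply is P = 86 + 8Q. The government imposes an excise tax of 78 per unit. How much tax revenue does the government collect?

Competitive equilibrium: 228 − 6Q = 86 + 8Q → Q* = 10.1429, P* = 167.1429.
With the tax, the buyer price exceeds the seller price by 78: (228 − 6Q) − (86 + 8Q) = 78 → Q' = 4.5714.
Tax revenue = 78 × 4.5714 = 356.57.

356.57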